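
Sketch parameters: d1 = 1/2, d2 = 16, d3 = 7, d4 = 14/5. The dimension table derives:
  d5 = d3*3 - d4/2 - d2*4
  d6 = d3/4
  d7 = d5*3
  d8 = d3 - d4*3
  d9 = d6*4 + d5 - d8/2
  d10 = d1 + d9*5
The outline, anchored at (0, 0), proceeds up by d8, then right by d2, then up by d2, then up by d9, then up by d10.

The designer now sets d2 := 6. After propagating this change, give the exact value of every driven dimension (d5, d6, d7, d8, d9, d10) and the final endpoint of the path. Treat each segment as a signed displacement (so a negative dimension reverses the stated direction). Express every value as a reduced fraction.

d5 = -22/5
d6 = 7/4
d7 = -66/5
d8 = -7/5
d9 = 33/10
d10 = 17
endpoint = (6, 249/10)

Apply edit: d2 := 6
  d5 = d3*3 - d4/2 - d2*4 = -22/5
  d6 = d3/4 = 7/4
  d7 = d5*3 = -66/5
  d8 = d3 - d4*3 = -7/5
  d9 = d6*4 + d5 - d8/2 = 33/10
  d10 = d1 + d9*5 = 17
Walk from origin (0, 0):
  seg 1: up by d8 = -7/5 → (0, -7/5)
  seg 2: right by d2 = 6 → (6, -7/5)
  seg 3: up by d2 = 6 → (6, 23/5)
  seg 4: up by d9 = 33/10 → (6, 79/10)
  seg 5: up by d10 = 17 → (6, 249/10)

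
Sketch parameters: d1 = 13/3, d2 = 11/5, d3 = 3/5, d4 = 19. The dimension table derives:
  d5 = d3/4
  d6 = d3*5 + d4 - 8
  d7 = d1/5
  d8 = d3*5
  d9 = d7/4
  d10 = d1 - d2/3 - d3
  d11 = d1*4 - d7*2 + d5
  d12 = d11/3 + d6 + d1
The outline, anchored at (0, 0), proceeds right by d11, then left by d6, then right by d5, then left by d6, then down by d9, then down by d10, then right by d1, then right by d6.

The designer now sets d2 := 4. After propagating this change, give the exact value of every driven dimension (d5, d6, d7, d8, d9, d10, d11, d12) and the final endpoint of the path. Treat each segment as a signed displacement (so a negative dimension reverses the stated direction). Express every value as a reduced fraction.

d5 = 3/20
d6 = 14
d7 = 13/15
d8 = 3
d9 = 13/60
d10 = 12/5
d11 = 63/4
d12 = 283/12
endpoint = (187/30, -157/60)

Apply edit: d2 := 4
  d5 = d3/4 = 3/20
  d6 = d3*5 + d4 - 8 = 14
  d7 = d1/5 = 13/15
  d8 = d3*5 = 3
  d9 = d7/4 = 13/60
  d10 = d1 - d2/3 - d3 = 12/5
  d11 = d1*4 - d7*2 + d5 = 63/4
  d12 = d11/3 + d6 + d1 = 283/12
Walk from origin (0, 0):
  seg 1: right by d11 = 63/4 → (63/4, 0)
  seg 2: left by d6 = 14 → (7/4, 0)
  seg 3: right by d5 = 3/20 → (19/10, 0)
  seg 4: left by d6 = 14 → (-121/10, 0)
  seg 5: down by d9 = 13/60 → (-121/10, -13/60)
  seg 6: down by d10 = 12/5 → (-121/10, -157/60)
  seg 7: right by d1 = 13/3 → (-233/30, -157/60)
  seg 8: right by d6 = 14 → (187/30, -157/60)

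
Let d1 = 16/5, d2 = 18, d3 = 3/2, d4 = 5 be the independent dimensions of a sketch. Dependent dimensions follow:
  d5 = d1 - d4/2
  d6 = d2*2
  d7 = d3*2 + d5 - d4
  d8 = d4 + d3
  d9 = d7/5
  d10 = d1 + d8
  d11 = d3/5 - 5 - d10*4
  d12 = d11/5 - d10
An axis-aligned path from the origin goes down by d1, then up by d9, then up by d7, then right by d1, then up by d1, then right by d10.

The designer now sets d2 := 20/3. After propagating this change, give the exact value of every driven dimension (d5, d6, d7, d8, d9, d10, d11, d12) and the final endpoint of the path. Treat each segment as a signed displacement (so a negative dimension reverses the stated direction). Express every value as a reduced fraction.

Apply edit: d2 := 20/3
  d5 = d1 - d4/2 = 7/10
  d6 = d2*2 = 40/3
  d7 = d3*2 + d5 - d4 = -13/10
  d8 = d4 + d3 = 13/2
  d9 = d7/5 = -13/50
  d10 = d1 + d8 = 97/10
  d11 = d3/5 - 5 - d10*4 = -87/2
  d12 = d11/5 - d10 = -92/5
Walk from origin (0, 0):
  seg 1: down by d1 = 16/5 → (0, -16/5)
  seg 2: up by d9 = -13/50 → (0, -173/50)
  seg 3: up by d7 = -13/10 → (0, -119/25)
  seg 4: right by d1 = 16/5 → (16/5, -119/25)
  seg 5: up by d1 = 16/5 → (16/5, -39/25)
  seg 6: right by d10 = 97/10 → (129/10, -39/25)

d5 = 7/10
d6 = 40/3
d7 = -13/10
d8 = 13/2
d9 = -13/50
d10 = 97/10
d11 = -87/2
d12 = -92/5
endpoint = (129/10, -39/25)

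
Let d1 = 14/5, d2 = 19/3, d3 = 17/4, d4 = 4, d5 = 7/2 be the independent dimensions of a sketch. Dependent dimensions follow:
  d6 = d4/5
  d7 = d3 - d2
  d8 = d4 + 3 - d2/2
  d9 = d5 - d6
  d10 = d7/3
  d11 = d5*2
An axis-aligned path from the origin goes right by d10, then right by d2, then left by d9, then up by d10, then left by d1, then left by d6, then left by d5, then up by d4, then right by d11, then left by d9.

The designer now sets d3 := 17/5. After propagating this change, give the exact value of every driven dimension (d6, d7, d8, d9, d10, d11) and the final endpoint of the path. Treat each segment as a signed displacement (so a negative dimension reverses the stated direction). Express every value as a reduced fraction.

Apply edit: d3 := 17/5
  d6 = d4/5 = 4/5
  d7 = d3 - d2 = -44/15
  d8 = d4 + 3 - d2/2 = 23/6
  d9 = d5 - d6 = 27/10
  d10 = d7/3 = -44/45
  d11 = d5*2 = 7
Walk from origin (0, 0):
  seg 1: right by d10 = -44/45 → (-44/45, 0)
  seg 2: right by d2 = 19/3 → (241/45, 0)
  seg 3: left by d9 = 27/10 → (239/90, 0)
  seg 4: up by d10 = -44/45 → (239/90, -44/45)
  seg 5: left by d1 = 14/5 → (-13/90, -44/45)
  seg 6: left by d6 = 4/5 → (-17/18, -44/45)
  seg 7: left by d5 = 7/2 → (-40/9, -44/45)
  seg 8: up by d4 = 4 → (-40/9, 136/45)
  seg 9: right by d11 = 7 → (23/9, 136/45)
  seg 10: left by d9 = 27/10 → (-13/90, 136/45)

d6 = 4/5
d7 = -44/15
d8 = 23/6
d9 = 27/10
d10 = -44/45
d11 = 7
endpoint = (-13/90, 136/45)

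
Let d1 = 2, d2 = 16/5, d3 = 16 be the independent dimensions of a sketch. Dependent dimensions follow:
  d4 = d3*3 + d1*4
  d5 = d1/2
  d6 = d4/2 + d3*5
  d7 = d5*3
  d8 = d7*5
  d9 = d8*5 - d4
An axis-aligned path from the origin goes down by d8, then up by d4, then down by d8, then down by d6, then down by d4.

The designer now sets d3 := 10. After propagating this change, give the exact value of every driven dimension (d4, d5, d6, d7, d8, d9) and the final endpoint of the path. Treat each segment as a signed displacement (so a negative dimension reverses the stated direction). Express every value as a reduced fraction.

d4 = 38
d5 = 1
d6 = 69
d7 = 3
d8 = 15
d9 = 37
endpoint = (0, -99)

Apply edit: d3 := 10
  d4 = d3*3 + d1*4 = 38
  d5 = d1/2 = 1
  d6 = d4/2 + d3*5 = 69
  d7 = d5*3 = 3
  d8 = d7*5 = 15
  d9 = d8*5 - d4 = 37
Walk from origin (0, 0):
  seg 1: down by d8 = 15 → (0, -15)
  seg 2: up by d4 = 38 → (0, 23)
  seg 3: down by d8 = 15 → (0, 8)
  seg 4: down by d6 = 69 → (0, -61)
  seg 5: down by d4 = 38 → (0, -99)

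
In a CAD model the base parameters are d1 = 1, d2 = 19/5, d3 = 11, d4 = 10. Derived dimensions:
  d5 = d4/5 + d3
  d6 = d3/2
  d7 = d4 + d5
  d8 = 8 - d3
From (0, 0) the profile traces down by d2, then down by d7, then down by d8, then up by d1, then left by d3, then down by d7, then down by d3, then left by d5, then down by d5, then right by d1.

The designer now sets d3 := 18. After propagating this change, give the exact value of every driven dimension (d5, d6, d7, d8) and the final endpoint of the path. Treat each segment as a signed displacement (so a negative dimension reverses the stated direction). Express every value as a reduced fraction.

Apply edit: d3 := 18
  d5 = d4/5 + d3 = 20
  d6 = d3/2 = 9
  d7 = d4 + d5 = 30
  d8 = 8 - d3 = -10
Walk from origin (0, 0):
  seg 1: down by d2 = 19/5 → (0, -19/5)
  seg 2: down by d7 = 30 → (0, -169/5)
  seg 3: down by d8 = -10 → (0, -119/5)
  seg 4: up by d1 = 1 → (0, -114/5)
  seg 5: left by d3 = 18 → (-18, -114/5)
  seg 6: down by d7 = 30 → (-18, -264/5)
  seg 7: down by d3 = 18 → (-18, -354/5)
  seg 8: left by d5 = 20 → (-38, -354/5)
  seg 9: down by d5 = 20 → (-38, -454/5)
  seg 10: right by d1 = 1 → (-37, -454/5)

d5 = 20
d6 = 9
d7 = 30
d8 = -10
endpoint = (-37, -454/5)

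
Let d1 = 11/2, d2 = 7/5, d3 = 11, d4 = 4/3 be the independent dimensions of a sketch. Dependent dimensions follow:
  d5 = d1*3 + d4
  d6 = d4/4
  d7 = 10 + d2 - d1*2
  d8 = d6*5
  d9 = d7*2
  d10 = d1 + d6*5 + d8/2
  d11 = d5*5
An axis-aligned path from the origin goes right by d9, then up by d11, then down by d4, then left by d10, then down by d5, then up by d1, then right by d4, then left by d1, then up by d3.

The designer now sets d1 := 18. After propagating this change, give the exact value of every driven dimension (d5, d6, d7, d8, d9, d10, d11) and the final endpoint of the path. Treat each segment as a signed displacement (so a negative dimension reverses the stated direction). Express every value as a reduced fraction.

Apply edit: d1 := 18
  d5 = d1*3 + d4 = 166/3
  d6 = d4/4 = 1/3
  d7 = 10 + d2 - d1*2 = -123/5
  d8 = d6*5 = 5/3
  d9 = d7*2 = -246/5
  d10 = d1 + d6*5 + d8/2 = 41/2
  d11 = d5*5 = 830/3
Walk from origin (0, 0):
  seg 1: right by d9 = -246/5 → (-246/5, 0)
  seg 2: up by d11 = 830/3 → (-246/5, 830/3)
  seg 3: down by d4 = 4/3 → (-246/5, 826/3)
  seg 4: left by d10 = 41/2 → (-697/10, 826/3)
  seg 5: down by d5 = 166/3 → (-697/10, 220)
  seg 6: up by d1 = 18 → (-697/10, 238)
  seg 7: right by d4 = 4/3 → (-2051/30, 238)
  seg 8: left by d1 = 18 → (-2591/30, 238)
  seg 9: up by d3 = 11 → (-2591/30, 249)

d5 = 166/3
d6 = 1/3
d7 = -123/5
d8 = 5/3
d9 = -246/5
d10 = 41/2
d11 = 830/3
endpoint = (-2591/30, 249)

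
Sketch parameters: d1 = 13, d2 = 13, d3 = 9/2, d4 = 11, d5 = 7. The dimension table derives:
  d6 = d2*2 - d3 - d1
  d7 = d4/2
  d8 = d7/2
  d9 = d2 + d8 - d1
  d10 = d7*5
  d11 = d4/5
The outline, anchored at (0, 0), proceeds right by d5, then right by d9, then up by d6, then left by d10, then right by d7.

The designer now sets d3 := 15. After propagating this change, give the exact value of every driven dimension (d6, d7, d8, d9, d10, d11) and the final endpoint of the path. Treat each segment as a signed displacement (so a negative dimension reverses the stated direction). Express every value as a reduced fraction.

Apply edit: d3 := 15
  d6 = d2*2 - d3 - d1 = -2
  d7 = d4/2 = 11/2
  d8 = d7/2 = 11/4
  d9 = d2 + d8 - d1 = 11/4
  d10 = d7*5 = 55/2
  d11 = d4/5 = 11/5
Walk from origin (0, 0):
  seg 1: right by d5 = 7 → (7, 0)
  seg 2: right by d9 = 11/4 → (39/4, 0)
  seg 3: up by d6 = -2 → (39/4, -2)
  seg 4: left by d10 = 55/2 → (-71/4, -2)
  seg 5: right by d7 = 11/2 → (-49/4, -2)

d6 = -2
d7 = 11/2
d8 = 11/4
d9 = 11/4
d10 = 55/2
d11 = 11/5
endpoint = (-49/4, -2)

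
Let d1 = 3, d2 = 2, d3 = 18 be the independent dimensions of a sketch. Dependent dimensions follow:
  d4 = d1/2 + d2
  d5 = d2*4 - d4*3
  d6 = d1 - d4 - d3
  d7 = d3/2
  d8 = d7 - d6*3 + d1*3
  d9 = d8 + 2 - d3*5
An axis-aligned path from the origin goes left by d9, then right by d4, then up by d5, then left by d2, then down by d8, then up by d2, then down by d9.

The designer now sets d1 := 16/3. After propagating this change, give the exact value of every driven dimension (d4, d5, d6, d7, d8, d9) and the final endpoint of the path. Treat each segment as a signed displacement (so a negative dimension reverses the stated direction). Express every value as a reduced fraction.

Apply edit: d1 := 16/3
  d4 = d1/2 + d2 = 14/3
  d5 = d2*4 - d4*3 = -6
  d6 = d1 - d4 - d3 = -52/3
  d7 = d3/2 = 9
  d8 = d7 - d6*3 + d1*3 = 77
  d9 = d8 + 2 - d3*5 = -11
Walk from origin (0, 0):
  seg 1: left by d9 = -11 → (11, 0)
  seg 2: right by d4 = 14/3 → (47/3, 0)
  seg 3: up by d5 = -6 → (47/3, -6)
  seg 4: left by d2 = 2 → (41/3, -6)
  seg 5: down by d8 = 77 → (41/3, -83)
  seg 6: up by d2 = 2 → (41/3, -81)
  seg 7: down by d9 = -11 → (41/3, -70)

d4 = 14/3
d5 = -6
d6 = -52/3
d7 = 9
d8 = 77
d9 = -11
endpoint = (41/3, -70)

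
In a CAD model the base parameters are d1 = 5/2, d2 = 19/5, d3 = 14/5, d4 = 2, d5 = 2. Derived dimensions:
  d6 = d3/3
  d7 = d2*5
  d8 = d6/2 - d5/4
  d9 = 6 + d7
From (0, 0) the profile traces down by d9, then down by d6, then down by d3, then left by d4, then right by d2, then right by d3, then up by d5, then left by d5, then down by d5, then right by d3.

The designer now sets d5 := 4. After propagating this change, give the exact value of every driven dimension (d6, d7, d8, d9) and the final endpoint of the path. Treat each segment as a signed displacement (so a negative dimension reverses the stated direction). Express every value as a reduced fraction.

d6 = 14/15
d7 = 19
d8 = -8/15
d9 = 25
endpoint = (17/5, -431/15)

Apply edit: d5 := 4
  d6 = d3/3 = 14/15
  d7 = d2*5 = 19
  d8 = d6/2 - d5/4 = -8/15
  d9 = 6 + d7 = 25
Walk from origin (0, 0):
  seg 1: down by d9 = 25 → (0, -25)
  seg 2: down by d6 = 14/15 → (0, -389/15)
  seg 3: down by d3 = 14/5 → (0, -431/15)
  seg 4: left by d4 = 2 → (-2, -431/15)
  seg 5: right by d2 = 19/5 → (9/5, -431/15)
  seg 6: right by d3 = 14/5 → (23/5, -431/15)
  seg 7: up by d5 = 4 → (23/5, -371/15)
  seg 8: left by d5 = 4 → (3/5, -371/15)
  seg 9: down by d5 = 4 → (3/5, -431/15)
  seg 10: right by d3 = 14/5 → (17/5, -431/15)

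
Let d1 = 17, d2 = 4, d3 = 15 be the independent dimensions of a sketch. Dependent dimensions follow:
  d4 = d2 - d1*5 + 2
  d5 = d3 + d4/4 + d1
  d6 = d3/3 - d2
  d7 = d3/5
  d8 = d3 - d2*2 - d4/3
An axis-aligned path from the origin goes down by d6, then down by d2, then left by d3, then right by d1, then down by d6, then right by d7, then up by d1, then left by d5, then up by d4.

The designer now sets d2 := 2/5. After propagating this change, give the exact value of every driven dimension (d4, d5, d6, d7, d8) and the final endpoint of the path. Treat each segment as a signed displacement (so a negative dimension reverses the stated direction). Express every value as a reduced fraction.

d4 = -413/5
d5 = 227/20
d6 = 23/5
d7 = 3
d8 = 626/15
endpoint = (-127/20, -376/5)

Apply edit: d2 := 2/5
  d4 = d2 - d1*5 + 2 = -413/5
  d5 = d3 + d4/4 + d1 = 227/20
  d6 = d3/3 - d2 = 23/5
  d7 = d3/5 = 3
  d8 = d3 - d2*2 - d4/3 = 626/15
Walk from origin (0, 0):
  seg 1: down by d6 = 23/5 → (0, -23/5)
  seg 2: down by d2 = 2/5 → (0, -5)
  seg 3: left by d3 = 15 → (-15, -5)
  seg 4: right by d1 = 17 → (2, -5)
  seg 5: down by d6 = 23/5 → (2, -48/5)
  seg 6: right by d7 = 3 → (5, -48/5)
  seg 7: up by d1 = 17 → (5, 37/5)
  seg 8: left by d5 = 227/20 → (-127/20, 37/5)
  seg 9: up by d4 = -413/5 → (-127/20, -376/5)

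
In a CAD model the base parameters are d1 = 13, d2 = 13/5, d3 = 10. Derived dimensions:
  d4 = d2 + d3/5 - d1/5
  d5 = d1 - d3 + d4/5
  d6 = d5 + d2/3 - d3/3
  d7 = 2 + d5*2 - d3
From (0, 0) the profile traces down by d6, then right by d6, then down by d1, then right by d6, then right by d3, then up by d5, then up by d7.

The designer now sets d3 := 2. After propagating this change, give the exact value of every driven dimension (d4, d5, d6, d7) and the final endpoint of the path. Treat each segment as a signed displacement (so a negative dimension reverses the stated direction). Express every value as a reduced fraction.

Apply edit: d3 := 2
  d4 = d2 + d3/5 - d1/5 = 2/5
  d5 = d1 - d3 + d4/5 = 277/25
  d6 = d5 + d2/3 - d3/3 = 282/25
  d7 = 2 + d5*2 - d3 = 554/25
Walk from origin (0, 0):
  seg 1: down by d6 = 282/25 → (0, -282/25)
  seg 2: right by d6 = 282/25 → (282/25, -282/25)
  seg 3: down by d1 = 13 → (282/25, -607/25)
  seg 4: right by d6 = 282/25 → (564/25, -607/25)
  seg 5: right by d3 = 2 → (614/25, -607/25)
  seg 6: up by d5 = 277/25 → (614/25, -66/5)
  seg 7: up by d7 = 554/25 → (614/25, 224/25)

d4 = 2/5
d5 = 277/25
d6 = 282/25
d7 = 554/25
endpoint = (614/25, 224/25)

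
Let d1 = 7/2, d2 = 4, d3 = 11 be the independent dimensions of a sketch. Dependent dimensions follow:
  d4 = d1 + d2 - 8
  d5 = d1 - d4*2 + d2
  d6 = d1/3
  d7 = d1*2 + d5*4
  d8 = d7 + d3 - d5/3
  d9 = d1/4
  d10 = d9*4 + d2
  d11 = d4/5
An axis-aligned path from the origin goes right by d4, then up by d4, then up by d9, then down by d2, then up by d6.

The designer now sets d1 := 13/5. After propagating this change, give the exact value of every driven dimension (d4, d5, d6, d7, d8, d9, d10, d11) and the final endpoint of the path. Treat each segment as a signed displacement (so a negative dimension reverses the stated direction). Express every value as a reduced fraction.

Apply edit: d1 := 13/5
  d4 = d1 + d2 - 8 = -7/5
  d5 = d1 - d4*2 + d2 = 47/5
  d6 = d1/3 = 13/15
  d7 = d1*2 + d5*4 = 214/5
  d8 = d7 + d3 - d5/3 = 152/3
  d9 = d1/4 = 13/20
  d10 = d9*4 + d2 = 33/5
  d11 = d4/5 = -7/25
Walk from origin (0, 0):
  seg 1: right by d4 = -7/5 → (-7/5, 0)
  seg 2: up by d4 = -7/5 → (-7/5, -7/5)
  seg 3: up by d9 = 13/20 → (-7/5, -3/4)
  seg 4: down by d2 = 4 → (-7/5, -19/4)
  seg 5: up by d6 = 13/15 → (-7/5, -233/60)

d4 = -7/5
d5 = 47/5
d6 = 13/15
d7 = 214/5
d8 = 152/3
d9 = 13/20
d10 = 33/5
d11 = -7/25
endpoint = (-7/5, -233/60)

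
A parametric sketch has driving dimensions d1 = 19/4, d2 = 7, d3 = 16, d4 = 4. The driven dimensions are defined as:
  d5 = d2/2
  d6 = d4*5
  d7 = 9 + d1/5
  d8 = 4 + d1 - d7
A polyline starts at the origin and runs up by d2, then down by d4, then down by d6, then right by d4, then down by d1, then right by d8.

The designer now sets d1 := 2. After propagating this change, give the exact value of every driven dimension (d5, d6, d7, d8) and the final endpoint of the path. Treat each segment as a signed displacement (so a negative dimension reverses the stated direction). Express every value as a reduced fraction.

Apply edit: d1 := 2
  d5 = d2/2 = 7/2
  d6 = d4*5 = 20
  d7 = 9 + d1/5 = 47/5
  d8 = 4 + d1 - d7 = -17/5
Walk from origin (0, 0):
  seg 1: up by d2 = 7 → (0, 7)
  seg 2: down by d4 = 4 → (0, 3)
  seg 3: down by d6 = 20 → (0, -17)
  seg 4: right by d4 = 4 → (4, -17)
  seg 5: down by d1 = 2 → (4, -19)
  seg 6: right by d8 = -17/5 → (3/5, -19)

d5 = 7/2
d6 = 20
d7 = 47/5
d8 = -17/5
endpoint = (3/5, -19)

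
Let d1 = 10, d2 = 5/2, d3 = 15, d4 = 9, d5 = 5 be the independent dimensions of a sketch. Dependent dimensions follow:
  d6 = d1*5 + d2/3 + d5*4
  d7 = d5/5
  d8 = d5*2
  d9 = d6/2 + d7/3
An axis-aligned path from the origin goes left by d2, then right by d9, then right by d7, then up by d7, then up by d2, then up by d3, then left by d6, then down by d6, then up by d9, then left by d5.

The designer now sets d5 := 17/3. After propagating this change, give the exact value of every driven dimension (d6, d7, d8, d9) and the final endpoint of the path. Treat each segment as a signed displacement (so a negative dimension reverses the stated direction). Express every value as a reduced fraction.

Apply edit: d5 := 17/3
  d6 = d1*5 + d2/3 + d5*4 = 147/2
  d7 = d5/5 = 17/15
  d8 = d5*2 = 34/3
  d9 = d6/2 + d7/3 = 6683/180
Walk from origin (0, 0):
  seg 1: left by d2 = 5/2 → (-5/2, 0)
  seg 2: right by d9 = 6683/180 → (6233/180, 0)
  seg 3: right by d7 = 17/15 → (6437/180, 0)
  seg 4: up by d7 = 17/15 → (6437/180, 17/15)
  seg 5: up by d2 = 5/2 → (6437/180, 109/30)
  seg 6: up by d3 = 15 → (6437/180, 559/30)
  seg 7: left by d6 = 147/2 → (-6793/180, 559/30)
  seg 8: down by d6 = 147/2 → (-6793/180, -823/15)
  seg 9: up by d9 = 6683/180 → (-6793/180, -3193/180)
  seg 10: left by d5 = 17/3 → (-7813/180, -3193/180)

d6 = 147/2
d7 = 17/15
d8 = 34/3
d9 = 6683/180
endpoint = (-7813/180, -3193/180)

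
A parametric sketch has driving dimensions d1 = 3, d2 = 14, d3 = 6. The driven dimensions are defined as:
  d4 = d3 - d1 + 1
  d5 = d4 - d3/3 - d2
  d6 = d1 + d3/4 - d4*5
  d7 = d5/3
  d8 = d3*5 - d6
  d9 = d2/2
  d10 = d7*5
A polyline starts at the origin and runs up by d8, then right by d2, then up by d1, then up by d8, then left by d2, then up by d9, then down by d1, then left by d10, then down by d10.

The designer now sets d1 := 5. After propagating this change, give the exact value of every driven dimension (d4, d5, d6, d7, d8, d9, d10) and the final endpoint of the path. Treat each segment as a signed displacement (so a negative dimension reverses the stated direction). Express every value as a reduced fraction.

Apply edit: d1 := 5
  d4 = d3 - d1 + 1 = 2
  d5 = d4 - d3/3 - d2 = -14
  d6 = d1 + d3/4 - d4*5 = -7/2
  d7 = d5/3 = -14/3
  d8 = d3*5 - d6 = 67/2
  d9 = d2/2 = 7
  d10 = d7*5 = -70/3
Walk from origin (0, 0):
  seg 1: up by d8 = 67/2 → (0, 67/2)
  seg 2: right by d2 = 14 → (14, 67/2)
  seg 3: up by d1 = 5 → (14, 77/2)
  seg 4: up by d8 = 67/2 → (14, 72)
  seg 5: left by d2 = 14 → (0, 72)
  seg 6: up by d9 = 7 → (0, 79)
  seg 7: down by d1 = 5 → (0, 74)
  seg 8: left by d10 = -70/3 → (70/3, 74)
  seg 9: down by d10 = -70/3 → (70/3, 292/3)

d4 = 2
d5 = -14
d6 = -7/2
d7 = -14/3
d8 = 67/2
d9 = 7
d10 = -70/3
endpoint = (70/3, 292/3)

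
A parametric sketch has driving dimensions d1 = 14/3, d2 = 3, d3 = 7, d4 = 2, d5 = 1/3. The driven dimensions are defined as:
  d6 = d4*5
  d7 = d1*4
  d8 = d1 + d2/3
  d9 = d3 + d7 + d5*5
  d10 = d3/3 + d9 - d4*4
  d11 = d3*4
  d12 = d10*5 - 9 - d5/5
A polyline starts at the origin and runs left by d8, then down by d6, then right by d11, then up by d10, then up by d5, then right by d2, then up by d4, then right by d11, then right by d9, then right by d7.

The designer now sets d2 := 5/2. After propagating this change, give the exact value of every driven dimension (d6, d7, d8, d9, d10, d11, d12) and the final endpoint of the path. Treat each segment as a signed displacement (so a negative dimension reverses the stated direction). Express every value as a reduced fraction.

Apply edit: d2 := 5/2
  d6 = d4*5 = 10
  d7 = d1*4 = 56/3
  d8 = d1 + d2/3 = 11/2
  d9 = d3 + d7 + d5*5 = 82/3
  d10 = d3/3 + d9 - d4*4 = 65/3
  d11 = d3*4 = 28
  d12 = d10*5 - 9 - d5/5 = 1489/15
Walk from origin (0, 0):
  seg 1: left by d8 = 11/2 → (-11/2, 0)
  seg 2: down by d6 = 10 → (-11/2, -10)
  seg 3: right by d11 = 28 → (45/2, -10)
  seg 4: up by d10 = 65/3 → (45/2, 35/3)
  seg 5: up by d5 = 1/3 → (45/2, 12)
  seg 6: right by d2 = 5/2 → (25, 12)
  seg 7: up by d4 = 2 → (25, 14)
  seg 8: right by d11 = 28 → (53, 14)
  seg 9: right by d9 = 82/3 → (241/3, 14)
  seg 10: right by d7 = 56/3 → (99, 14)

d6 = 10
d7 = 56/3
d8 = 11/2
d9 = 82/3
d10 = 65/3
d11 = 28
d12 = 1489/15
endpoint = (99, 14)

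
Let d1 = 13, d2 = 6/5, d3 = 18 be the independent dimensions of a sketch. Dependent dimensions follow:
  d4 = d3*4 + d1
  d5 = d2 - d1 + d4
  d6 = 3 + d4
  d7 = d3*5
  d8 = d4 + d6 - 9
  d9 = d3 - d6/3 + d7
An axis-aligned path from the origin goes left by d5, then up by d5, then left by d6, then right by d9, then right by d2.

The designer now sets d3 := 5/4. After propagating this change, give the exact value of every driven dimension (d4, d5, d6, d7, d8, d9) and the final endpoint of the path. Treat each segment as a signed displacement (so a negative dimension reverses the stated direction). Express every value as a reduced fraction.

d4 = 18
d5 = 31/5
d6 = 21
d7 = 25/4
d8 = 30
d9 = 1/2
endpoint = (-51/2, 31/5)

Apply edit: d3 := 5/4
  d4 = d3*4 + d1 = 18
  d5 = d2 - d1 + d4 = 31/5
  d6 = 3 + d4 = 21
  d7 = d3*5 = 25/4
  d8 = d4 + d6 - 9 = 30
  d9 = d3 - d6/3 + d7 = 1/2
Walk from origin (0, 0):
  seg 1: left by d5 = 31/5 → (-31/5, 0)
  seg 2: up by d5 = 31/5 → (-31/5, 31/5)
  seg 3: left by d6 = 21 → (-136/5, 31/5)
  seg 4: right by d9 = 1/2 → (-267/10, 31/5)
  seg 5: right by d2 = 6/5 → (-51/2, 31/5)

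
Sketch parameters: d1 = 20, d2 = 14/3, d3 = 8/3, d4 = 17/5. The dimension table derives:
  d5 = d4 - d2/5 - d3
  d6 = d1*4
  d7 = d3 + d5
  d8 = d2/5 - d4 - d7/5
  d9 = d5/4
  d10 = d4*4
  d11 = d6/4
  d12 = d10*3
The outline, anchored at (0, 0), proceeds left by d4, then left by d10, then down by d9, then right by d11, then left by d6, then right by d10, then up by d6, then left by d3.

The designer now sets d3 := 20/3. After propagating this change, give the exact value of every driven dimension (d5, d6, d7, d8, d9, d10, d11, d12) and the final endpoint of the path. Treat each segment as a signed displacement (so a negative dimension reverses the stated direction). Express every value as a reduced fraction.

d5 = -21/5
d6 = 80
d7 = 37/15
d8 = -74/25
d9 = -21/20
d10 = 68/5
d11 = 20
d12 = 204/5
endpoint = (-1051/15, 1621/20)

Apply edit: d3 := 20/3
  d5 = d4 - d2/5 - d3 = -21/5
  d6 = d1*4 = 80
  d7 = d3 + d5 = 37/15
  d8 = d2/5 - d4 - d7/5 = -74/25
  d9 = d5/4 = -21/20
  d10 = d4*4 = 68/5
  d11 = d6/4 = 20
  d12 = d10*3 = 204/5
Walk from origin (0, 0):
  seg 1: left by d4 = 17/5 → (-17/5, 0)
  seg 2: left by d10 = 68/5 → (-17, 0)
  seg 3: down by d9 = -21/20 → (-17, 21/20)
  seg 4: right by d11 = 20 → (3, 21/20)
  seg 5: left by d6 = 80 → (-77, 21/20)
  seg 6: right by d10 = 68/5 → (-317/5, 21/20)
  seg 7: up by d6 = 80 → (-317/5, 1621/20)
  seg 8: left by d3 = 20/3 → (-1051/15, 1621/20)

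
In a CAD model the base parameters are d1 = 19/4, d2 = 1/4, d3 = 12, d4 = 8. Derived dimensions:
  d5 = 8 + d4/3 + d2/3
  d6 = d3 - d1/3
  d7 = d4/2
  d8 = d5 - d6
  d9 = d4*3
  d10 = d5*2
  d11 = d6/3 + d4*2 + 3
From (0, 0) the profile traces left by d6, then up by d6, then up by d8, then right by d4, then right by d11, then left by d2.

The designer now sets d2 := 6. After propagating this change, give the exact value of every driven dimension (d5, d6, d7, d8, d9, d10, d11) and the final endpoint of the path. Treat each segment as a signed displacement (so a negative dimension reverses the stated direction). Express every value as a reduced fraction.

Apply edit: d2 := 6
  d5 = 8 + d4/3 + d2/3 = 38/3
  d6 = d3 - d1/3 = 125/12
  d7 = d4/2 = 4
  d8 = d5 - d6 = 9/4
  d9 = d4*3 = 24
  d10 = d5*2 = 76/3
  d11 = d6/3 + d4*2 + 3 = 809/36
Walk from origin (0, 0):
  seg 1: left by d6 = 125/12 → (-125/12, 0)
  seg 2: up by d6 = 125/12 → (-125/12, 125/12)
  seg 3: up by d8 = 9/4 → (-125/12, 38/3)
  seg 4: right by d4 = 8 → (-29/12, 38/3)
  seg 5: right by d11 = 809/36 → (361/18, 38/3)
  seg 6: left by d2 = 6 → (253/18, 38/3)

d5 = 38/3
d6 = 125/12
d7 = 4
d8 = 9/4
d9 = 24
d10 = 76/3
d11 = 809/36
endpoint = (253/18, 38/3)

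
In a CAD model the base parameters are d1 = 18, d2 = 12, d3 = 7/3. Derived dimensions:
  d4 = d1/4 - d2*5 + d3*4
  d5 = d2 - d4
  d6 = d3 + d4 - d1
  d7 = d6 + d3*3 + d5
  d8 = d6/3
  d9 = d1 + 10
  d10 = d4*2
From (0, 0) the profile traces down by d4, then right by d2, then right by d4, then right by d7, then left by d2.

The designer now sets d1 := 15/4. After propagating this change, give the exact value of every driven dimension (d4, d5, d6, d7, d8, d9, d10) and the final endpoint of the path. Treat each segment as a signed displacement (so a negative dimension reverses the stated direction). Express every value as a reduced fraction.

Apply edit: d1 := 15/4
  d4 = d1/4 - d2*5 + d3*4 = -2387/48
  d5 = d2 - d4 = 2963/48
  d6 = d3 + d4 - d1 = -2455/48
  d7 = d6 + d3*3 + d5 = 211/12
  d8 = d6/3 = -2455/144
  d9 = d1 + 10 = 55/4
  d10 = d4*2 = -2387/24
Walk from origin (0, 0):
  seg 1: down by d4 = -2387/48 → (0, 2387/48)
  seg 2: right by d2 = 12 → (12, 2387/48)
  seg 3: right by d4 = -2387/48 → (-1811/48, 2387/48)
  seg 4: right by d7 = 211/12 → (-967/48, 2387/48)
  seg 5: left by d2 = 12 → (-1543/48, 2387/48)

d4 = -2387/48
d5 = 2963/48
d6 = -2455/48
d7 = 211/12
d8 = -2455/144
d9 = 55/4
d10 = -2387/24
endpoint = (-1543/48, 2387/48)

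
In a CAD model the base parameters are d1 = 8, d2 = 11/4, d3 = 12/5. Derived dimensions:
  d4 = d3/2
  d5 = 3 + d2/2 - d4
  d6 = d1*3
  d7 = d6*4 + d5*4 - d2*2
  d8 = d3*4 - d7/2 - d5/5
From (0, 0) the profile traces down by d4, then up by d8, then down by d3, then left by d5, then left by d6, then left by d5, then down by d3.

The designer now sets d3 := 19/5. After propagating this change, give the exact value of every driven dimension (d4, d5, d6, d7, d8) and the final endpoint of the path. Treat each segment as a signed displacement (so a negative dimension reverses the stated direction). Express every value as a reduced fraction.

Apply edit: d3 := 19/5
  d4 = d3/2 = 19/10
  d5 = 3 + d2/2 - d4 = 99/40
  d6 = d1*3 = 24
  d7 = d6*4 + d5*4 - d2*2 = 502/5
  d8 = d3*4 - d7/2 - d5/5 = -7099/200
Walk from origin (0, 0):
  seg 1: down by d4 = 19/10 → (0, -19/10)
  seg 2: up by d8 = -7099/200 → (0, -7479/200)
  seg 3: down by d3 = 19/5 → (0, -8239/200)
  seg 4: left by d5 = 99/40 → (-99/40, -8239/200)
  seg 5: left by d6 = 24 → (-1059/40, -8239/200)
  seg 6: left by d5 = 99/40 → (-579/20, -8239/200)
  seg 7: down by d3 = 19/5 → (-579/20, -8999/200)

d4 = 19/10
d5 = 99/40
d6 = 24
d7 = 502/5
d8 = -7099/200
endpoint = (-579/20, -8999/200)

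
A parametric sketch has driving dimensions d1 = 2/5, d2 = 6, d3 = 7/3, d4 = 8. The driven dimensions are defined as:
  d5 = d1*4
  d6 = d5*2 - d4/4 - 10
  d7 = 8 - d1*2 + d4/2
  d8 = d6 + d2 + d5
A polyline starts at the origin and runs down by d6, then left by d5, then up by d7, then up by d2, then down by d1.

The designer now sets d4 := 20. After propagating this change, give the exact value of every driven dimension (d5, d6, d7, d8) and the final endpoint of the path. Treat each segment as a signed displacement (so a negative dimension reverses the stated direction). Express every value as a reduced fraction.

Apply edit: d4 := 20
  d5 = d1*4 = 8/5
  d6 = d5*2 - d4/4 - 10 = -59/5
  d7 = 8 - d1*2 + d4/2 = 86/5
  d8 = d6 + d2 + d5 = -21/5
Walk from origin (0, 0):
  seg 1: down by d6 = -59/5 → (0, 59/5)
  seg 2: left by d5 = 8/5 → (-8/5, 59/5)
  seg 3: up by d7 = 86/5 → (-8/5, 29)
  seg 4: up by d2 = 6 → (-8/5, 35)
  seg 5: down by d1 = 2/5 → (-8/5, 173/5)

d5 = 8/5
d6 = -59/5
d7 = 86/5
d8 = -21/5
endpoint = (-8/5, 173/5)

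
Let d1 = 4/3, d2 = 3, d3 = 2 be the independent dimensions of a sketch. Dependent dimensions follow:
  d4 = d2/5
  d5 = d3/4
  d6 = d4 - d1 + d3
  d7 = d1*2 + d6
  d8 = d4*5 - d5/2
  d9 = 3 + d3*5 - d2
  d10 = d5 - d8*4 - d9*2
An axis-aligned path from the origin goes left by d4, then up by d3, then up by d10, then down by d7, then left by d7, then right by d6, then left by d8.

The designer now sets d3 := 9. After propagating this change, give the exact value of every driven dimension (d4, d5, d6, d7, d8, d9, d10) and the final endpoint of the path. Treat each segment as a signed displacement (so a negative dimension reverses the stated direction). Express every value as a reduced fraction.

Apply edit: d3 := 9
  d4 = d2/5 = 3/5
  d5 = d3/4 = 9/4
  d6 = d4 - d1 + d3 = 124/15
  d7 = d1*2 + d6 = 164/15
  d8 = d4*5 - d5/2 = 15/8
  d9 = 3 + d3*5 - d2 = 45
  d10 = d5 - d8*4 - d9*2 = -381/4
Walk from origin (0, 0):
  seg 1: left by d4 = 3/5 → (-3/5, 0)
  seg 2: up by d3 = 9 → (-3/5, 9)
  seg 3: up by d10 = -381/4 → (-3/5, -345/4)
  seg 4: down by d7 = 164/15 → (-3/5, -5831/60)
  seg 5: left by d7 = 164/15 → (-173/15, -5831/60)
  seg 6: right by d6 = 124/15 → (-49/15, -5831/60)
  seg 7: left by d8 = 15/8 → (-617/120, -5831/60)

d4 = 3/5
d5 = 9/4
d6 = 124/15
d7 = 164/15
d8 = 15/8
d9 = 45
d10 = -381/4
endpoint = (-617/120, -5831/60)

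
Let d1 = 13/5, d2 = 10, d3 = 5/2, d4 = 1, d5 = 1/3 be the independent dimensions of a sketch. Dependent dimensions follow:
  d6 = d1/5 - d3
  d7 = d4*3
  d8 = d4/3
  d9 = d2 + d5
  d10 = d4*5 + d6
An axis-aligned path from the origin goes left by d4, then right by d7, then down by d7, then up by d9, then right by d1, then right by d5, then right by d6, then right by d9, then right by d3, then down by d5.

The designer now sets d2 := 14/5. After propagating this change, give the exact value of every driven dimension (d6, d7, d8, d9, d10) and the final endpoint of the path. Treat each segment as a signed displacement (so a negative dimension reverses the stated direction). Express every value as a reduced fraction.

Apply edit: d2 := 14/5
  d6 = d1/5 - d3 = -99/50
  d7 = d4*3 = 3
  d8 = d4/3 = 1/3
  d9 = d2 + d5 = 47/15
  d10 = d4*5 + d6 = 151/50
Walk from origin (0, 0):
  seg 1: left by d4 = 1 → (-1, 0)
  seg 2: right by d7 = 3 → (2, 0)
  seg 3: down by d7 = 3 → (2, -3)
  seg 4: up by d9 = 47/15 → (2, 2/15)
  seg 5: right by d1 = 13/5 → (23/5, 2/15)
  seg 6: right by d5 = 1/3 → (74/15, 2/15)
  seg 7: right by d6 = -99/50 → (443/150, 2/15)
  seg 8: right by d9 = 47/15 → (913/150, 2/15)
  seg 9: right by d3 = 5/2 → (644/75, 2/15)
  seg 10: down by d5 = 1/3 → (644/75, -1/5)

d6 = -99/50
d7 = 3
d8 = 1/3
d9 = 47/15
d10 = 151/50
endpoint = (644/75, -1/5)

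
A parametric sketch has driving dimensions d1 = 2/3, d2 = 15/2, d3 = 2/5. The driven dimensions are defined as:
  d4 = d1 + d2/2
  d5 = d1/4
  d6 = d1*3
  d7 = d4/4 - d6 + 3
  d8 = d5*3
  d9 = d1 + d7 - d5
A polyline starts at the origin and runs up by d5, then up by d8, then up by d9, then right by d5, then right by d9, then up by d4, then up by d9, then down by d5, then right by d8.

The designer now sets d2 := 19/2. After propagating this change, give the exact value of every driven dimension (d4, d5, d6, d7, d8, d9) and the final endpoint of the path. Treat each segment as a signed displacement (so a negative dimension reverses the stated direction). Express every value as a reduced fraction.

d4 = 65/12
d5 = 1/6
d6 = 2
d7 = 113/48
d8 = 1/2
d9 = 137/48
endpoint = (169/48, 93/8)

Apply edit: d2 := 19/2
  d4 = d1 + d2/2 = 65/12
  d5 = d1/4 = 1/6
  d6 = d1*3 = 2
  d7 = d4/4 - d6 + 3 = 113/48
  d8 = d5*3 = 1/2
  d9 = d1 + d7 - d5 = 137/48
Walk from origin (0, 0):
  seg 1: up by d5 = 1/6 → (0, 1/6)
  seg 2: up by d8 = 1/2 → (0, 2/3)
  seg 3: up by d9 = 137/48 → (0, 169/48)
  seg 4: right by d5 = 1/6 → (1/6, 169/48)
  seg 5: right by d9 = 137/48 → (145/48, 169/48)
  seg 6: up by d4 = 65/12 → (145/48, 143/16)
  seg 7: up by d9 = 137/48 → (145/48, 283/24)
  seg 8: down by d5 = 1/6 → (145/48, 93/8)
  seg 9: right by d8 = 1/2 → (169/48, 93/8)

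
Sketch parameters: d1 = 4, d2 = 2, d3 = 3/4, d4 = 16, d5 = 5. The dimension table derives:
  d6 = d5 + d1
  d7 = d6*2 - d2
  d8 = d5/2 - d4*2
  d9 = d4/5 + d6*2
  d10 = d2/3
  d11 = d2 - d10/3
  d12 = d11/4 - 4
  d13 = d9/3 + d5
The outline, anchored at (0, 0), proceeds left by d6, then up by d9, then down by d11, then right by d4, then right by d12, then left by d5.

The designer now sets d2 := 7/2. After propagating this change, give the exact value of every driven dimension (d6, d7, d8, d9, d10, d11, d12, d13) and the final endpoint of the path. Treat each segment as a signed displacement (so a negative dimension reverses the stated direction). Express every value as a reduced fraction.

Apply edit: d2 := 7/2
  d6 = d5 + d1 = 9
  d7 = d6*2 - d2 = 29/2
  d8 = d5/2 - d4*2 = -59/2
  d9 = d4/5 + d6*2 = 106/5
  d10 = d2/3 = 7/6
  d11 = d2 - d10/3 = 28/9
  d12 = d11/4 - 4 = -29/9
  d13 = d9/3 + d5 = 181/15
Walk from origin (0, 0):
  seg 1: left by d6 = 9 → (-9, 0)
  seg 2: up by d9 = 106/5 → (-9, 106/5)
  seg 3: down by d11 = 28/9 → (-9, 814/45)
  seg 4: right by d4 = 16 → (7, 814/45)
  seg 5: right by d12 = -29/9 → (34/9, 814/45)
  seg 6: left by d5 = 5 → (-11/9, 814/45)

d6 = 9
d7 = 29/2
d8 = -59/2
d9 = 106/5
d10 = 7/6
d11 = 28/9
d12 = -29/9
d13 = 181/15
endpoint = (-11/9, 814/45)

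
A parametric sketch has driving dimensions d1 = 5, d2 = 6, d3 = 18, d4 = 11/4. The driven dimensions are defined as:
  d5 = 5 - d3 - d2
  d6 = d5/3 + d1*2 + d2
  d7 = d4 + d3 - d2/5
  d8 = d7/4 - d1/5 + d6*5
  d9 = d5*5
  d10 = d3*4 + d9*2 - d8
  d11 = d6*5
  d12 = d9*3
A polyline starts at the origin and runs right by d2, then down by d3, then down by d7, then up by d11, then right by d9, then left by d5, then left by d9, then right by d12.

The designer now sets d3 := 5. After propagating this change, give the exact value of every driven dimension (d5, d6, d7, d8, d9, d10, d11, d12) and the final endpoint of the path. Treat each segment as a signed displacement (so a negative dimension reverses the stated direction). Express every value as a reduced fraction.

d5 = -6
d6 = 14
d7 = 131/20
d8 = 5651/80
d9 = -30
d10 = -8851/80
d11 = 70
d12 = -90
endpoint = (-78, 1169/20)

Apply edit: d3 := 5
  d5 = 5 - d3 - d2 = -6
  d6 = d5/3 + d1*2 + d2 = 14
  d7 = d4 + d3 - d2/5 = 131/20
  d8 = d7/4 - d1/5 + d6*5 = 5651/80
  d9 = d5*5 = -30
  d10 = d3*4 + d9*2 - d8 = -8851/80
  d11 = d6*5 = 70
  d12 = d9*3 = -90
Walk from origin (0, 0):
  seg 1: right by d2 = 6 → (6, 0)
  seg 2: down by d3 = 5 → (6, -5)
  seg 3: down by d7 = 131/20 → (6, -231/20)
  seg 4: up by d11 = 70 → (6, 1169/20)
  seg 5: right by d9 = -30 → (-24, 1169/20)
  seg 6: left by d5 = -6 → (-18, 1169/20)
  seg 7: left by d9 = -30 → (12, 1169/20)
  seg 8: right by d12 = -90 → (-78, 1169/20)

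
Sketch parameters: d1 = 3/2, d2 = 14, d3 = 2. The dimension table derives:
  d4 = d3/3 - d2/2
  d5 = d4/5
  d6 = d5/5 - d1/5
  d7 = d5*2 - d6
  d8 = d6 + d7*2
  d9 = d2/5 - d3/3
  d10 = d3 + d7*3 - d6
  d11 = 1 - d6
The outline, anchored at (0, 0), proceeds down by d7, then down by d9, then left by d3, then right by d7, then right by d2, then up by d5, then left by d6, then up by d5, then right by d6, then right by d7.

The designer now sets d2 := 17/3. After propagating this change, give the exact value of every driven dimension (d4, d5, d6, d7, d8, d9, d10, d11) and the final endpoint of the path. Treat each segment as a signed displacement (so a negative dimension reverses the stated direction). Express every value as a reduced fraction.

Apply edit: d2 := 17/3
  d4 = d3/3 - d2/2 = -13/6
  d5 = d4/5 = -13/30
  d6 = d5/5 - d1/5 = -29/75
  d7 = d5*2 - d6 = -12/25
  d8 = d6 + d7*2 = -101/75
  d9 = d2/5 - d3/3 = 7/15
  d10 = d3 + d7*3 - d6 = 71/75
  d11 = 1 - d6 = 104/75
Walk from origin (0, 0):
  seg 1: down by d7 = -12/25 → (0, 12/25)
  seg 2: down by d9 = 7/15 → (0, 1/75)
  seg 3: left by d3 = 2 → (-2, 1/75)
  seg 4: right by d7 = -12/25 → (-62/25, 1/75)
  seg 5: right by d2 = 17/3 → (239/75, 1/75)
  seg 6: up by d5 = -13/30 → (239/75, -21/50)
  seg 7: left by d6 = -29/75 → (268/75, -21/50)
  seg 8: up by d5 = -13/30 → (268/75, -64/75)
  seg 9: right by d6 = -29/75 → (239/75, -64/75)
  seg 10: right by d7 = -12/25 → (203/75, -64/75)

d4 = -13/6
d5 = -13/30
d6 = -29/75
d7 = -12/25
d8 = -101/75
d9 = 7/15
d10 = 71/75
d11 = 104/75
endpoint = (203/75, -64/75)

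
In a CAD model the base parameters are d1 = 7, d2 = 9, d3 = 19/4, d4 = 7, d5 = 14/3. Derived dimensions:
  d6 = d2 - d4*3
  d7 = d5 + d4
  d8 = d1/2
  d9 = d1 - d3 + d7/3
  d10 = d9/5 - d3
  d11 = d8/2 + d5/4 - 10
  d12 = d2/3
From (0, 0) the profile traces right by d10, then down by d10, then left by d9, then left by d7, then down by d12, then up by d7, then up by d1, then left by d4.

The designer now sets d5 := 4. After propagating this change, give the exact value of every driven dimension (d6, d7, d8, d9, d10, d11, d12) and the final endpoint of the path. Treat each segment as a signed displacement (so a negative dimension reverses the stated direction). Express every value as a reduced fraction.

d6 = -12
d7 = 11
d8 = 7/2
d9 = 71/12
d10 = -107/30
d11 = -29/4
d12 = 3
endpoint = (-1649/60, 557/30)

Apply edit: d5 := 4
  d6 = d2 - d4*3 = -12
  d7 = d5 + d4 = 11
  d8 = d1/2 = 7/2
  d9 = d1 - d3 + d7/3 = 71/12
  d10 = d9/5 - d3 = -107/30
  d11 = d8/2 + d5/4 - 10 = -29/4
  d12 = d2/3 = 3
Walk from origin (0, 0):
  seg 1: right by d10 = -107/30 → (-107/30, 0)
  seg 2: down by d10 = -107/30 → (-107/30, 107/30)
  seg 3: left by d9 = 71/12 → (-569/60, 107/30)
  seg 4: left by d7 = 11 → (-1229/60, 107/30)
  seg 5: down by d12 = 3 → (-1229/60, 17/30)
  seg 6: up by d7 = 11 → (-1229/60, 347/30)
  seg 7: up by d1 = 7 → (-1229/60, 557/30)
  seg 8: left by d4 = 7 → (-1649/60, 557/30)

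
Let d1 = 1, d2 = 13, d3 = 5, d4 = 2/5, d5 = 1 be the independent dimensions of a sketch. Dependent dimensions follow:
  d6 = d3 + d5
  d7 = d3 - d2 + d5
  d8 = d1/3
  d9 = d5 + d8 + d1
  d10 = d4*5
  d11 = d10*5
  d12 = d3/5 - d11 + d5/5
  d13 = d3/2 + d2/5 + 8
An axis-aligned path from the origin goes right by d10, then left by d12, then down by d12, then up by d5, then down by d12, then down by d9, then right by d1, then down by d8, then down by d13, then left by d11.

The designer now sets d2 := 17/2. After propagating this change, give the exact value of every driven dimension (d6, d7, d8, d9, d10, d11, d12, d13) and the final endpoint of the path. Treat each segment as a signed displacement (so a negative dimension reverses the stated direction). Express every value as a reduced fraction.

d6 = 6
d7 = -5/2
d8 = 1/3
d9 = 7/3
d10 = 2
d11 = 10
d12 = -44/5
d13 = 61/5
endpoint = (9/5, 56/15)

Apply edit: d2 := 17/2
  d6 = d3 + d5 = 6
  d7 = d3 - d2 + d5 = -5/2
  d8 = d1/3 = 1/3
  d9 = d5 + d8 + d1 = 7/3
  d10 = d4*5 = 2
  d11 = d10*5 = 10
  d12 = d3/5 - d11 + d5/5 = -44/5
  d13 = d3/2 + d2/5 + 8 = 61/5
Walk from origin (0, 0):
  seg 1: right by d10 = 2 → (2, 0)
  seg 2: left by d12 = -44/5 → (54/5, 0)
  seg 3: down by d12 = -44/5 → (54/5, 44/5)
  seg 4: up by d5 = 1 → (54/5, 49/5)
  seg 5: down by d12 = -44/5 → (54/5, 93/5)
  seg 6: down by d9 = 7/3 → (54/5, 244/15)
  seg 7: right by d1 = 1 → (59/5, 244/15)
  seg 8: down by d8 = 1/3 → (59/5, 239/15)
  seg 9: down by d13 = 61/5 → (59/5, 56/15)
  seg 10: left by d11 = 10 → (9/5, 56/15)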